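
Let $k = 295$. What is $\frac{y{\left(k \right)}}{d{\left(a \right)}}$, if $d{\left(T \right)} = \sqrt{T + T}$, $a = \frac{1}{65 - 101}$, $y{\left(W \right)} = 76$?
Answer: $- 228 i \sqrt{2} \approx - 322.44 i$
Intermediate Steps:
$a = - \frac{1}{36}$ ($a = \frac{1}{-36} = - \frac{1}{36} \approx -0.027778$)
$d{\left(T \right)} = \sqrt{2} \sqrt{T}$ ($d{\left(T \right)} = \sqrt{2 T} = \sqrt{2} \sqrt{T}$)
$\frac{y{\left(k \right)}}{d{\left(a \right)}} = \frac{76}{\sqrt{2} \sqrt{- \frac{1}{36}}} = \frac{76}{\sqrt{2} \frac{i}{6}} = \frac{76}{\frac{1}{6} i \sqrt{2}} = 76 \left(- 3 i \sqrt{2}\right) = - 228 i \sqrt{2}$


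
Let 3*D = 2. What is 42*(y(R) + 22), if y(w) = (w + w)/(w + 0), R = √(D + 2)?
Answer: 1008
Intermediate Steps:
D = ⅔ (D = (⅓)*2 = ⅔ ≈ 0.66667)
R = 2*√6/3 (R = √(⅔ + 2) = √(8/3) = 2*√6/3 ≈ 1.6330)
y(w) = 2 (y(w) = (2*w)/w = 2)
42*(y(R) + 22) = 42*(2 + 22) = 42*24 = 1008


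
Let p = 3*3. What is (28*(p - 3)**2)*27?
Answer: 27216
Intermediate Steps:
p = 9
(28*(p - 3)**2)*27 = (28*(9 - 3)**2)*27 = (28*6**2)*27 = (28*36)*27 = 1008*27 = 27216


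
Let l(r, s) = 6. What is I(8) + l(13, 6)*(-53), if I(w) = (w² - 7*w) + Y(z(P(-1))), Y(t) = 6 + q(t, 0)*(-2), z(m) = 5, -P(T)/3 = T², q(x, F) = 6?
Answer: -316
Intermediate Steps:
P(T) = -3*T²
Y(t) = -6 (Y(t) = 6 + 6*(-2) = 6 - 12 = -6)
I(w) = -6 + w² - 7*w (I(w) = (w² - 7*w) - 6 = -6 + w² - 7*w)
I(8) + l(13, 6)*(-53) = (-6 + 8² - 7*8) + 6*(-53) = (-6 + 64 - 56) - 318 = 2 - 318 = -316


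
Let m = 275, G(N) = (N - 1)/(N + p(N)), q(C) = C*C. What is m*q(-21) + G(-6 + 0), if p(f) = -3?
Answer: 1091482/9 ≈ 1.2128e+5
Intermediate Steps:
q(C) = C²
G(N) = (-1 + N)/(-3 + N) (G(N) = (N - 1)/(N - 3) = (-1 + N)/(-3 + N))
m*q(-21) + G(-6 + 0) = 275*(-21)² + (-1 + (-6 + 0))/(-3 + (-6 + 0)) = 275*441 + (-1 - 6)/(-3 - 6) = 121275 - 7/(-9) = 121275 - ⅑*(-7) = 121275 + 7/9 = 1091482/9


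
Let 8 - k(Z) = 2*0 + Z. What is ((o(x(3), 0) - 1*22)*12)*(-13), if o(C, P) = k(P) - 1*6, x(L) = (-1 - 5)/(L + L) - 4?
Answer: 3120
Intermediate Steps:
k(Z) = 8 - Z (k(Z) = 8 - (2*0 + Z) = 8 - (0 + Z) = 8 - Z)
x(L) = -4 - 3/L (x(L) = -6*1/(2*L) - 4 = -3/L - 4 = -4 - 3/L)
o(C, P) = 2 - P (o(C, P) = (8 - P) - 1*6 = (8 - P) - 6 = 2 - P)
((o(x(3), 0) - 1*22)*12)*(-13) = (((2 - 1*0) - 1*22)*12)*(-13) = (((2 + 0) - 22)*12)*(-13) = ((2 - 22)*12)*(-13) = -20*12*(-13) = -240*(-13) = 3120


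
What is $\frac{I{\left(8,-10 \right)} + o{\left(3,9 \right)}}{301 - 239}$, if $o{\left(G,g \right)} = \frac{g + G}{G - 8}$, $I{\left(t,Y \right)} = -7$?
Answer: $- \frac{47}{310} \approx -0.15161$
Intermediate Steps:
$o{\left(G,g \right)} = \frac{G + g}{-8 + G}$
$\frac{I{\left(8,-10 \right)} + o{\left(3,9 \right)}}{301 - 239} = \frac{-7 + \frac{3 + 9}{-8 + 3}}{301 - 239} = \frac{-7 + \frac{1}{-5} \cdot 12}{62} = \left(-7 - \frac{12}{5}\right) \frac{1}{62} = \left(- \frac{47}{5}\right) \frac{1}{62} = - \frac{47}{310}$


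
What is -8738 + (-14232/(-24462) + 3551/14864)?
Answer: -529477678829/60600528 ≈ -8737.2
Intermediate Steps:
-8738 + (-14232/(-24462) + 3551/14864) = -8738 + (-14232*(-1/24462) + 3551*(1/14864)) = -8738 + (2372/4077 + 3551/14864) = -8738 + 49734835/60600528 = -529477678829/60600528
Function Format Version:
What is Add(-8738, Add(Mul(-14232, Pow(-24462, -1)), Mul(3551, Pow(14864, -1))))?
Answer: Rational(-529477678829, 60600528) ≈ -8737.2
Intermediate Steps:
Add(-8738, Add(Mul(-14232, Pow(-24462, -1)), Mul(3551, Pow(14864, -1)))) = Add(-8738, Add(Mul(-14232, Rational(-1, 24462)), Mul(3551, Rational(1, 14864)))) = Add(-8738, Add(Rational(2372, 4077), Rational(3551, 14864))) = Add(-8738, Rational(49734835, 60600528)) = Rational(-529477678829, 60600528)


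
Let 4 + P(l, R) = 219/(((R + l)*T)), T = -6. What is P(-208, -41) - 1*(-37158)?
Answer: 18502765/498 ≈ 37154.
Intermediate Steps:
P(l, R) = -4 + 219/(-6*R - 6*l) (P(l, R) = -4 + 219/(((R + l)*(-6))) = -4 + 219/(-6*R - 6*l))
P(-208, -41) - 1*(-37158) = (-73/2 - 4*(-41) - 4*(-208))/(-41 - 208) - 1*(-37158) = (-73/2 + 164 + 832)/(-249) + 37158 = -1/249*1919/2 + 37158 = -1919/498 + 37158 = 18502765/498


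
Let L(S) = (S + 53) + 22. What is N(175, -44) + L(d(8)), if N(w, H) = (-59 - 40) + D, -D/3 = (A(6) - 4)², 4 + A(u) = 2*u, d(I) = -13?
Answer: -85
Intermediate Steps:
A(u) = -4 + 2*u
D = -48 (D = -3*((-4 + 2*6) - 4)² = -3*((-4 + 12) - 4)² = -3*(8 - 4)² = -3*4² = -3*16 = -48)
N(w, H) = -147 (N(w, H) = (-59 - 40) - 48 = -99 - 48 = -147)
L(S) = 75 + S (L(S) = (53 + S) + 22 = 75 + S)
N(175, -44) + L(d(8)) = -147 + (75 - 13) = -147 + 62 = -85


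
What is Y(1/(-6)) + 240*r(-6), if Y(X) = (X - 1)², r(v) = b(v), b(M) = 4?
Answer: 34609/36 ≈ 961.36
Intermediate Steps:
r(v) = 4
Y(X) = (-1 + X)²
Y(1/(-6)) + 240*r(-6) = (-1 + 1/(-6))² + 240*4 = (-1 - ⅙)² + 960 = (-7/6)² + 960 = 49/36 + 960 = 34609/36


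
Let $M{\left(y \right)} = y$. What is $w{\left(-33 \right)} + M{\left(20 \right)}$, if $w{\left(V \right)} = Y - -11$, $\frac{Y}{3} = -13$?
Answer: $-8$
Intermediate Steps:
$Y = -39$ ($Y = 3 \left(-13\right) = -39$)
$w{\left(V \right)} = -28$ ($w{\left(V \right)} = -39 - -11 = -39 + 11 = -28$)
$w{\left(-33 \right)} + M{\left(20 \right)} = -28 + 20 = -8$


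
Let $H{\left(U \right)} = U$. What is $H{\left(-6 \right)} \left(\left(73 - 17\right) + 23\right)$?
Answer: $-474$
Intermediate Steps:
$H{\left(-6 \right)} \left(\left(73 - 17\right) + 23\right) = - 6 \left(\left(73 - 17\right) + 23\right) = - 6 \left(56 + 23\right) = \left(-6\right) 79 = -474$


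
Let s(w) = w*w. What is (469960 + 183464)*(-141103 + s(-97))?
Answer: -86052020256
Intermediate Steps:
s(w) = w²
(469960 + 183464)*(-141103 + s(-97)) = (469960 + 183464)*(-141103 + (-97)²) = 653424*(-141103 + 9409) = 653424*(-131694) = -86052020256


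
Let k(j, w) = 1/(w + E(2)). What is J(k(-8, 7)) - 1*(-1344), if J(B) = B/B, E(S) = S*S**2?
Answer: 1345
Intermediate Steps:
E(S) = S**3
k(j, w) = 1/(8 + w) (k(j, w) = 1/(w + 2**3) = 1/(w + 8) = 1/(8 + w))
J(B) = 1
J(k(-8, 7)) - 1*(-1344) = 1 - 1*(-1344) = 1 + 1344 = 1345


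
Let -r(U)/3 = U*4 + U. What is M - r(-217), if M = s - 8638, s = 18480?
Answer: 6587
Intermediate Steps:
r(U) = -15*U (r(U) = -3*(U*4 + U) = -3*(4*U + U) = -15*U)
M = 9842 (M = 18480 - 8638 = 9842)
M - r(-217) = 9842 - (-15)*(-217) = 9842 - 1*3255 = 9842 - 3255 = 6587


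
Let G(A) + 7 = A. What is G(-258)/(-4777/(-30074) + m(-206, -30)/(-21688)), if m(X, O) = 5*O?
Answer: -43211225420/27028669 ≈ -1598.7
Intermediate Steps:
G(A) = -7 + A
G(-258)/(-4777/(-30074) + m(-206, -30)/(-21688)) = (-7 - 258)/(-4777/(-30074) + (5*(-30))/(-21688)) = -265/(-4777*(-1/30074) - 150*(-1/21688)) = -265/(4777/30074 + 75/10844) = -265/27028669/163061228 = -265*163061228/27028669 = -43211225420/27028669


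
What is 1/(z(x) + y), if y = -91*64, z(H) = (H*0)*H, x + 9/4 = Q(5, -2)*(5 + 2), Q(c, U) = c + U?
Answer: -1/5824 ≈ -0.00017170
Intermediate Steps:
Q(c, U) = U + c
x = 75/4 (x = -9/4 + (-2 + 5)*(5 + 2) = -9/4 + 3*7 = -9/4 + 21 = 75/4 ≈ 18.750)
z(H) = 0 (z(H) = 0*H = 0)
y = -5824
1/(z(x) + y) = 1/(0 - 5824) = 1/(-5824) = -1/5824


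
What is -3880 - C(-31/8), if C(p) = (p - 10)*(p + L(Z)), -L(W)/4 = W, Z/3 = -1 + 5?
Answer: -294385/64 ≈ -4599.8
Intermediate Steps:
Z = 12 (Z = 3*(-1 + 5) = 3*4 = 12)
L(W) = -4*W
C(p) = (-48 + p)*(-10 + p) (C(p) = (p - 10)*(p - 4*12) = (-10 + p)*(p - 48) = (-10 + p)*(-48 + p) = (-48 + p)*(-10 + p))
-3880 - C(-31/8) = -3880 - (480 + (-31/8)² - (-1798)/8) = -3880 - (480 + (-31*⅛)² - (-1798)/8) = -3880 - (480 + (-31/8)² - 58*(-31/8)) = -3880 - (480 + 961/64 + 899/4) = -3880 - 1*46065/64 = -3880 - 46065/64 = -294385/64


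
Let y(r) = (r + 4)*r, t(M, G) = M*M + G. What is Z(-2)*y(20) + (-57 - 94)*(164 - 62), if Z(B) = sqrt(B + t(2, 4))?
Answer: -15402 + 480*sqrt(6) ≈ -14226.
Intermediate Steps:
t(M, G) = G + M**2 (t(M, G) = M**2 + G = G + M**2)
Z(B) = sqrt(8 + B) (Z(B) = sqrt(B + (4 + 2**2)) = sqrt(B + (4 + 4)) = sqrt(B + 8) = sqrt(8 + B))
y(r) = r*(4 + r) (y(r) = (4 + r)*r = r*(4 + r))
Z(-2)*y(20) + (-57 - 94)*(164 - 62) = sqrt(8 - 2)*(20*(4 + 20)) + (-57 - 94)*(164 - 62) = sqrt(6)*(20*24) - 151*102 = sqrt(6)*480 - 15402 = 480*sqrt(6) - 15402 = -15402 + 480*sqrt(6)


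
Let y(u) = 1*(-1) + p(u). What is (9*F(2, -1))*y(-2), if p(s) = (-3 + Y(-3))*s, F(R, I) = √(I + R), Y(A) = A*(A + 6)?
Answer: 207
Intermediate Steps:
Y(A) = A*(6 + A)
p(s) = -12*s (p(s) = (-3 - 3*(6 - 3))*s = (-3 - 3*3)*s = (-3 - 9)*s = -12*s)
y(u) = -1 - 12*u (y(u) = 1*(-1) - 12*u = -1 - 12*u)
(9*F(2, -1))*y(-2) = (9*√(-1 + 2))*(-1 - 12*(-2)) = (9*√1)*(-1 + 24) = (9*1)*23 = 9*23 = 207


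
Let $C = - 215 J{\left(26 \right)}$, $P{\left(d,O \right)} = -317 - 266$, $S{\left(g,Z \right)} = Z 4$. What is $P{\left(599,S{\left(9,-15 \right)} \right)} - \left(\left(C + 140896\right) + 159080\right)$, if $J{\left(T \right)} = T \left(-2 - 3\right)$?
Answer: $-328509$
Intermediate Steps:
$S{\left(g,Z \right)} = 4 Z$
$P{\left(d,O \right)} = -583$
$J{\left(T \right)} = - 5 T$ ($J{\left(T \right)} = T \left(-5\right) = - 5 T$)
$C = 27950$ ($C = - 215 \left(\left(-5\right) 26\right) = \left(-215\right) \left(-130\right) = 27950$)
$P{\left(599,S{\left(9,-15 \right)} \right)} - \left(\left(C + 140896\right) + 159080\right) = -583 - \left(\left(27950 + 140896\right) + 159080\right) = -583 - \left(168846 + 159080\right) = -583 - 327926 = -328509$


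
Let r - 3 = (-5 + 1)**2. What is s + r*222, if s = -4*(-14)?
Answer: 4274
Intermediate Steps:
s = 56
r = 19 (r = 3 + (-5 + 1)**2 = 3 + (-4)**2 = 3 + 16 = 19)
s + r*222 = 56 + 19*222 = 56 + 4218 = 4274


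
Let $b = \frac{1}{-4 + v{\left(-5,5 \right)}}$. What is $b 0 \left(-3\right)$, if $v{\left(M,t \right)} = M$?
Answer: $0$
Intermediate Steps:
$b = - \frac{1}{9}$ ($b = \frac{1}{-4 - 5} = \frac{1}{-9} = - \frac{1}{9} \approx -0.11111$)
$b 0 \left(-3\right) = - \frac{0 \left(-3\right)}{9} = \left(- \frac{1}{9}\right) 0 = 0$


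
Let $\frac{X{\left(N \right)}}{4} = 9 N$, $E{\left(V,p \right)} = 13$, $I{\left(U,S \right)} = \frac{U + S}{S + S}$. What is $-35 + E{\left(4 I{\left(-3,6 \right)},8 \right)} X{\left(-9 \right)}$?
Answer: $-4247$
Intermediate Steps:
$I{\left(U,S \right)} = \frac{S + U}{2 S}$
$X{\left(N \right)} = 36 N$ ($X{\left(N \right)} = 4 \cdot 9 N = 36 N$)
$-35 + E{\left(4 I{\left(-3,6 \right)},8 \right)} X{\left(-9 \right)} = -35 + 13 \cdot 36 \left(-9\right) = -35 + 13 \left(-324\right) = -35 - 4212 = -4247$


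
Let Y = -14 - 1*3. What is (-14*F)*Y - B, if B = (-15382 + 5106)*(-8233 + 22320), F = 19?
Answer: 144762534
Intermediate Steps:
Y = -17 (Y = -14 - 3 = -17)
B = -144758012 (B = -10276*14087 = -144758012)
(-14*F)*Y - B = -14*19*(-17) - 1*(-144758012) = -266*(-17) + 144758012 = 4522 + 144758012 = 144762534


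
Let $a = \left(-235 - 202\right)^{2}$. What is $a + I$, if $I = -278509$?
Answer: $-87540$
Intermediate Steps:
$a = 190969$ ($a = \left(-437\right)^{2} = 190969$)
$a + I = 190969 - 278509 = -87540$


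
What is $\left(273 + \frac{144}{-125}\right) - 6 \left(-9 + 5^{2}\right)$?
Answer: $\frac{21981}{125} \approx 175.85$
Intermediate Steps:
$\left(273 + \frac{144}{-125}\right) - 6 \left(-9 + 5^{2}\right) = \left(273 + 144 \left(- \frac{1}{125}\right)\right) - 6 \left(-9 + 25\right) = \left(273 - \frac{144}{125}\right) - 96 = \frac{33981}{125} - 96 = \frac{21981}{125}$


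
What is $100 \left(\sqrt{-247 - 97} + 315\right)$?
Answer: $31500 + 200 i \sqrt{86} \approx 31500.0 + 1854.7 i$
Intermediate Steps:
$100 \left(\sqrt{-247 - 97} + 315\right) = 100 \left(\sqrt{-344} + 315\right) = 100 \left(2 i \sqrt{86} + 315\right) = 100 \left(315 + 2 i \sqrt{86}\right) = 31500 + 200 i \sqrt{86}$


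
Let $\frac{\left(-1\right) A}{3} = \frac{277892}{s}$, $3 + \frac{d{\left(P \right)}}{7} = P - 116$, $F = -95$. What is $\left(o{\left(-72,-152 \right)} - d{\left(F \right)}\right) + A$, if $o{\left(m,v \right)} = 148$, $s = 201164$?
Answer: $\frac{82570567}{50291} \approx 1641.9$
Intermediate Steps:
$d{\left(P \right)} = -833 + 7 P$ ($d{\left(P \right)} = -21 + 7 \left(P - 116\right) = -21 + 7 \left(-116 + P\right) = -21 + \left(-812 + 7 P\right) = -833 + 7 P$)
$A = - \frac{208419}{50291}$ ($A = - 3 \cdot \frac{277892}{201164} = - 3 \cdot 277892 \cdot \frac{1}{201164} = \left(-3\right) \frac{69473}{50291} = - \frac{208419}{50291} \approx -4.1443$)
$\left(o{\left(-72,-152 \right)} - d{\left(F \right)}\right) + A = \left(148 - \left(-833 + 7 \left(-95\right)\right)\right) - \frac{208419}{50291} = \left(148 - \left(-833 - 665\right)\right) - \frac{208419}{50291} = \left(148 - -1498\right) - \frac{208419}{50291} = \left(148 + 1498\right) - \frac{208419}{50291} = 1646 - \frac{208419}{50291} = \frac{82570567}{50291}$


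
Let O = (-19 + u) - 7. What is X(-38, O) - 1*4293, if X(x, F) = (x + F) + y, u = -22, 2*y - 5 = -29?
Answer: -4391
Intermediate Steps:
y = -12 (y = 5/2 + (½)*(-29) = 5/2 - 29/2 = -12)
O = -48 (O = (-19 - 22) - 7 = -41 - 7 = -48)
X(x, F) = -12 + F + x (X(x, F) = (x + F) - 12 = (F + x) - 12 = -12 + F + x)
X(-38, O) - 1*4293 = (-12 - 48 - 38) - 1*4293 = -98 - 4293 = -4391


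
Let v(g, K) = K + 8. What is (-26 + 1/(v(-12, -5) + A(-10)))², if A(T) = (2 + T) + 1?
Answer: 11025/16 ≈ 689.06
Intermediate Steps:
v(g, K) = 8 + K
A(T) = 3 + T
(-26 + 1/(v(-12, -5) + A(-10)))² = (-26 + 1/((8 - 5) + (3 - 10)))² = (-26 + 1/(3 - 7))² = (-26 + 1/(-4))² = (-26 - ¼)² = (-105/4)² = 11025/16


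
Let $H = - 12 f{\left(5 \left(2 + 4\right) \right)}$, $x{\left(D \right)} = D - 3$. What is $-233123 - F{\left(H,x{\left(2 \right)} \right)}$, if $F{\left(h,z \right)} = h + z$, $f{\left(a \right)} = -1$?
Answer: $-233134$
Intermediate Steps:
$x{\left(D \right)} = -3 + D$
$H = 12$ ($H = \left(-12\right) \left(-1\right) = 12$)
$-233123 - F{\left(H,x{\left(2 \right)} \right)} = -233123 - \left(12 + \left(-3 + 2\right)\right) = -233123 - \left(12 - 1\right) = -233123 - 11 = -233134$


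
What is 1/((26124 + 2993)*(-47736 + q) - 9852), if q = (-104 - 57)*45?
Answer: -1/1600891629 ≈ -6.2465e-10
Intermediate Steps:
q = -7245 (q = -161*45 = -7245)
1/((26124 + 2993)*(-47736 + q) - 9852) = 1/((26124 + 2993)*(-47736 - 7245) - 9852) = 1/(29117*(-54981) - 9852) = 1/(-1600881777 - 9852) = 1/(-1600891629) = -1/1600891629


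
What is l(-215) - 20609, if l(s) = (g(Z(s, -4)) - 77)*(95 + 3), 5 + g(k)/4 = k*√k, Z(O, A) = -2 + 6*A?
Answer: -30115 - 10192*I*√26 ≈ -30115.0 - 51969.0*I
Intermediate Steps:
g(k) = -20 + 4*k^(3/2) (g(k) = -20 + 4*(k*√k) = -20 + 4*k^(3/2))
l(s) = -9506 - 10192*I*√26 (l(s) = ((-20 + 4*(-2 + 6*(-4))^(3/2)) - 77)*(95 + 3) = ((-20 + 4*(-2 - 24)^(3/2)) - 77)*98 = ((-20 + 4*(-26)^(3/2)) - 77)*98 = ((-20 + 4*(-26*I*√26)) - 77)*98 = ((-20 - 104*I*√26) - 77)*98 = (-97 - 104*I*√26)*98 = -9506 - 10192*I*√26)
l(-215) - 20609 = (-9506 - 10192*I*√26) - 20609 = -30115 - 10192*I*√26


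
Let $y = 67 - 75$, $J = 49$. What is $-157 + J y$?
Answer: $-549$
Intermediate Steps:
$y = -8$ ($y = 67 - 75 = -8$)
$-157 + J y = -157 + 49 \left(-8\right) = -157 - 392 = -549$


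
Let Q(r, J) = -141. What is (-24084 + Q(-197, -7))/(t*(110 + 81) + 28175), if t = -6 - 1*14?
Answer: -4845/4871 ≈ -0.99466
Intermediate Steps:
t = -20 (t = -6 - 14 = -20)
(-24084 + Q(-197, -7))/(t*(110 + 81) + 28175) = (-24084 - 141)/(-20*(110 + 81) + 28175) = -24225/(-20*191 + 28175) = -24225/(-3820 + 28175) = -24225/24355 = -24225*1/24355 = -4845/4871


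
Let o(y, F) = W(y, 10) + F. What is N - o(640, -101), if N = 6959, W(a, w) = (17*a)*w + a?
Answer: -102380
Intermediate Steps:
W(a, w) = a + 17*a*w (W(a, w) = 17*a*w + a = a + 17*a*w)
o(y, F) = F + 171*y (o(y, F) = y*(1 + 17*10) + F = y*(1 + 170) + F = y*171 + F = 171*y + F = F + 171*y)
N - o(640, -101) = 6959 - (-101 + 171*640) = 6959 - (-101 + 109440) = 6959 - 1*109339 = 6959 - 109339 = -102380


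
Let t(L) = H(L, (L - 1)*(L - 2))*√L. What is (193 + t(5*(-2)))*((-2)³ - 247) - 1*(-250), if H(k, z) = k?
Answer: -48965 + 2550*I*√10 ≈ -48965.0 + 8063.8*I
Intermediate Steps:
t(L) = L^(3/2) (t(L) = L*√L = L^(3/2))
(193 + t(5*(-2)))*((-2)³ - 247) - 1*(-250) = (193 + (5*(-2))^(3/2))*((-2)³ - 247) - 1*(-250) = (193 + (-10)^(3/2))*(-8 - 247) + 250 = (193 - 10*I*√10)*(-255) + 250 = (-49215 + 2550*I*√10) + 250 = -48965 + 2550*I*√10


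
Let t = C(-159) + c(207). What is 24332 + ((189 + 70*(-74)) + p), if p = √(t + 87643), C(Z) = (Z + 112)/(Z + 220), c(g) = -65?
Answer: 19341 + 3*√36208319/61 ≈ 19637.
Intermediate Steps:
C(Z) = (112 + Z)/(220 + Z)
t = -4012/61 (t = (112 - 159)/(220 - 159) - 65 = -47/61 - 65 = -4012/61 ≈ -65.771)
p = 3*√36208319/61 (p = √(-4012/61 + 87643) = √(5342211/61) = 3*√36208319/61 ≈ 295.93)
24332 + ((189 + 70*(-74)) + p) = 24332 + ((189 + 70*(-74)) + 3*√36208319/61) = 24332 + ((189 - 5180) + 3*√36208319/61) = 24332 + (-4991 + 3*√36208319/61) = 19341 + 3*√36208319/61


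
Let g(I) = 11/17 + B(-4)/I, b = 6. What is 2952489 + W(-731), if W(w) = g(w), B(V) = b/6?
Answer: 2158269931/731 ≈ 2.9525e+6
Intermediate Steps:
B(V) = 1 (B(V) = 6/6 = 6*(⅙) = 1)
g(I) = 11/17 + 1/I
W(w) = 11/17 + 1/w
2952489 + W(-731) = 2952489 + (11/17 + 1/(-731)) = 2952489 + (11/17 - 1/731) = 2952489 + 472/731 = 2158269931/731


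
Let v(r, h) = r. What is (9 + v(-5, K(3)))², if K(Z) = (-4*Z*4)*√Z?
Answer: 16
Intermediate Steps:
K(Z) = -16*Z^(3/2) (K(Z) = (-16*Z)*√Z = -16*Z^(3/2))
(9 + v(-5, K(3)))² = (9 - 5)² = 4² = 16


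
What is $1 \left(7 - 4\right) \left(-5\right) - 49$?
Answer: $-64$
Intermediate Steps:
$1 \left(7 - 4\right) \left(-5\right) - 49 = 1 \cdot 3 \left(-5\right) - 49 = 3 \left(-5\right) - 49 = -15 - 49 = -64$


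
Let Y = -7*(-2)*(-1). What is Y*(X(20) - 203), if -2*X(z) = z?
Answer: 2982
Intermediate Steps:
Y = -14 (Y = 14*(-1) = -14)
X(z) = -z/2
Y*(X(20) - 203) = -14*(-1/2*20 - 203) = -14*(-10 - 203) = -14*(-213) = 2982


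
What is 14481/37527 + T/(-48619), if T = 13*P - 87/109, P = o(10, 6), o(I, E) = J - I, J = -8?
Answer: 25900689354/66291082739 ≈ 0.39071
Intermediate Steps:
o(I, E) = -8 - I
P = -18 (P = -8 - 1*10 = -8 - 10 = -18)
T = -25593/109 (T = 13*(-18) - 87/109 = -234 - 87*1/109 = -234 - 87/109 = -25593/109 ≈ -234.80)
14481/37527 + T/(-48619) = 14481/37527 - 25593/109/(-48619) = 14481*(1/37527) - 25593/109*(-1/48619) = 4827/12509 + 25593/5299471 = 25900689354/66291082739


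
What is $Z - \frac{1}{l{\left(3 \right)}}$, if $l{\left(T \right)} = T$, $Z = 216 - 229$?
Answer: $- \frac{40}{3} \approx -13.333$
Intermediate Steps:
$Z = -13$ ($Z = 216 - 229 = -13$)
$Z - \frac{1}{l{\left(3 \right)}} = -13 - \frac{1}{3} = - \frac{40}{3}$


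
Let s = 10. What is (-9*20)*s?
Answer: -1800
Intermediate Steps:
(-9*20)*s = -9*20*10 = -180*10 = -1800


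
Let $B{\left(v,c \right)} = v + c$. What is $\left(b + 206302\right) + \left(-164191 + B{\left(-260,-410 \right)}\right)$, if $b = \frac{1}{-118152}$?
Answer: $\frac{4896337031}{118152} \approx 41441.0$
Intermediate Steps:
$B{\left(v,c \right)} = c + v$
$b = - \frac{1}{118152} \approx -8.4637 \cdot 10^{-6}$
$\left(b + 206302\right) + \left(-164191 + B{\left(-260,-410 \right)}\right) = \left(- \frac{1}{118152} + 206302\right) - 164861 = \frac{24374993903}{118152} - 164861 = \frac{4896337031}{118152}$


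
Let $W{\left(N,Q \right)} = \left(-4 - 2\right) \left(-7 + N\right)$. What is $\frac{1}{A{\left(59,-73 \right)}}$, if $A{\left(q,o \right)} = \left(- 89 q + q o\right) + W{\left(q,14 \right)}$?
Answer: $- \frac{1}{9870} \approx -0.00010132$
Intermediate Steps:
$W{\left(N,Q \right)} = 42 - 6 N$ ($W{\left(N,Q \right)} = - 6 \left(-7 + N\right) = 42 - 6 N$)
$A{\left(q,o \right)} = 42 - 95 q + o q$ ($A{\left(q,o \right)} = \left(- 89 q + q o\right) - \left(-42 + 6 q\right) = \left(- 89 q + o q\right) - \left(-42 + 6 q\right) = 42 - 95 q + o q$)
$\frac{1}{A{\left(59,-73 \right)}} = \frac{1}{42 - 5605 - 4307} = \frac{1}{-9870} = - \frac{1}{9870}$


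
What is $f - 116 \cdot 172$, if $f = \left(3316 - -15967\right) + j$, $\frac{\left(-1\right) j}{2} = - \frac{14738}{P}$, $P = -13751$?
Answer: $- \frac{9228895}{13751} \approx -671.14$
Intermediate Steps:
$j = - \frac{29476}{13751}$ ($j = - 2 \left(- \frac{14738}{-13751}\right) = - 2 \left(\left(-14738\right) \left(- \frac{1}{13751}\right)\right) = \left(-2\right) \frac{14738}{13751} = - \frac{29476}{13751} \approx -2.1436$)
$f = \frac{265131057}{13751}$ ($f = \left(3316 - -15967\right) - \frac{29476}{13751} = \left(3316 + 15967\right) - \frac{29476}{13751} = 19283 - \frac{29476}{13751} = \frac{265131057}{13751} \approx 19281.0$)
$f - 116 \cdot 172 = \frac{265131057}{13751} - 116 \cdot 172 = \frac{265131057}{13751} - 19952 = - \frac{9228895}{13751}$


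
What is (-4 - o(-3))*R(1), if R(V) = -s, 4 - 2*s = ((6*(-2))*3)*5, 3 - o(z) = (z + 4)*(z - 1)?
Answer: 1012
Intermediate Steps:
o(z) = 3 - (-1 + z)*(4 + z) (o(z) = 3 - (z + 4)*(z - 1) = 3 - (4 + z)*(-1 + z) = 3 - (-1 + z)*(4 + z))
s = 92 (s = 2 - (6*(-2))*3*5/2 = 2 - (-12*3)*5/2 = 2 - (-18)*5 = 2 - ½*(-180) = 2 + 90 = 92)
R(V) = -92 (R(V) = -1*92 = -92)
(-4 - o(-3))*R(1) = (-4 - (7 - 1*(-3)² - 3*(-3)))*(-92) = (-4 - (7 - 1*9 + 9))*(-92) = (-4 - (7 - 9 + 9))*(-92) = (-4 - 1*7)*(-92) = (-4 - 7)*(-92) = -11*(-92) = 1012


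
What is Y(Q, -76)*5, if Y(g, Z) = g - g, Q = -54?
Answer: 0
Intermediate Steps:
Y(g, Z) = 0
Y(Q, -76)*5 = 0*5 = 0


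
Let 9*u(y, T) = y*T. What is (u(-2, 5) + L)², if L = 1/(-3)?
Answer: 169/81 ≈ 2.0864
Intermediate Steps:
u(y, T) = T*y/9 (u(y, T) = (y*T)/9 = (T*y)/9 = T*y/9)
L = -⅓ ≈ -0.33333
(u(-2, 5) + L)² = ((⅑)*5*(-2) - ⅓)² = (-10/9 - ⅓)² = (-13/9)² = 169/81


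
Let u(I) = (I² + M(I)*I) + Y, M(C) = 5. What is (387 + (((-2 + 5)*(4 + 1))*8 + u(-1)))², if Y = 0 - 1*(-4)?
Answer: 257049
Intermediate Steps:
Y = 4 (Y = 0 + 4 = 4)
u(I) = 4 + I² + 5*I (u(I) = (I² + 5*I) + 4 = 4 + I² + 5*I)
(387 + (((-2 + 5)*(4 + 1))*8 + u(-1)))² = (387 + (((-2 + 5)*(4 + 1))*8 + (4 + (-1)² + 5*(-1))))² = (387 + ((3*5)*8 + (4 + 1 - 5)))² = (387 + (15*8 + 0))² = (387 + (120 + 0))² = (387 + 120)² = 507² = 257049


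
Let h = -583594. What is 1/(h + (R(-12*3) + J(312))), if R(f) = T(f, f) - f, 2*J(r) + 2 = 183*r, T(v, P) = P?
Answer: -1/555047 ≈ -1.8016e-6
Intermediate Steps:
J(r) = -1 + 183*r/2 (J(r) = -1 + (183*r)/2 = -1 + 183*r/2)
R(f) = 0 (R(f) = f - f = 0)
1/(h + (R(-12*3) + J(312))) = 1/(-583594 + (0 + (-1 + (183/2)*312))) = 1/(-583594 + (0 + (-1 + 28548))) = 1/(-583594 + (0 + 28547)) = 1/(-583594 + 28547) = 1/(-555047) = -1/555047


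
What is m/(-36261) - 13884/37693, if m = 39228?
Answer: -660689576/455595291 ≈ -1.4502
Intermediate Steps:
m/(-36261) - 13884/37693 = 39228/(-36261) - 13884/37693 = 39228*(-1/36261) - 13884*1/37693 = -13076/12087 - 13884/37693 = -660689576/455595291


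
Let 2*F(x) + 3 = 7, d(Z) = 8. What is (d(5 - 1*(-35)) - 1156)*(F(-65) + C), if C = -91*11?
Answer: 1146852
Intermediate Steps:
F(x) = 2 (F(x) = -3/2 + (½)*7 = -3/2 + 7/2 = 2)
C = -1001
(d(5 - 1*(-35)) - 1156)*(F(-65) + C) = (8 - 1156)*(2 - 1001) = -1148*(-999) = 1146852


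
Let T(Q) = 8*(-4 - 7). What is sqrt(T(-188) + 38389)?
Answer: sqrt(38301) ≈ 195.71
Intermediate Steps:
T(Q) = -88 (T(Q) = 8*(-11) = -88)
sqrt(T(-188) + 38389) = sqrt(-88 + 38389) = sqrt(38301)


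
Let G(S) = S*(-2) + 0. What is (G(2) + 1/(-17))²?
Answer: 4761/289 ≈ 16.474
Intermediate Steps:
G(S) = -2*S (G(S) = -2*S + 0 = -2*S)
(G(2) + 1/(-17))² = (-2*2 + 1/(-17))² = (-4 - 1/17)² = (-69/17)² = 4761/289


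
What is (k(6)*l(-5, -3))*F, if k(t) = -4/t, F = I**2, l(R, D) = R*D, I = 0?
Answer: 0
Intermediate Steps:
l(R, D) = D*R
F = 0 (F = 0**2 = 0)
(k(6)*l(-5, -3))*F = ((-4/6)*(-3*(-5)))*0 = (-4*1/6*15)*0 = -2/3*15*0 = -10*0 = 0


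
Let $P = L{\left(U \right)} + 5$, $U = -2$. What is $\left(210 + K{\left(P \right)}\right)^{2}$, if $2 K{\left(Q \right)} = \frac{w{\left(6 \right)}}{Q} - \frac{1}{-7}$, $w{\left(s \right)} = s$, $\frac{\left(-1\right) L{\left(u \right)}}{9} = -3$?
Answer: $\frac{2216243929}{50176} \approx 44169.0$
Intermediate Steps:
$L{\left(u \right)} = 27$ ($L{\left(u \right)} = \left(-9\right) \left(-3\right) = 27$)
$P = 32$ ($P = 27 + 5 = 32$)
$K{\left(Q \right)} = \frac{1}{14} + \frac{3}{Q}$ ($K{\left(Q \right)} = \frac{\frac{6}{Q} - \frac{1}{-7}}{2} = \frac{\frac{6}{Q} - - \frac{1}{7}}{2} = \frac{\frac{6}{Q} + \frac{1}{7}}{2} = \frac{\frac{1}{7} + \frac{6}{Q}}{2} = \frac{1}{14} + \frac{3}{Q}$)
$\left(210 + K{\left(P \right)}\right)^{2} = \left(210 + \frac{42 + 32}{14 \cdot 32}\right)^{2} = \left(210 + \frac{1}{14} \cdot \frac{1}{32} \cdot 74\right)^{2} = \left(210 + \frac{37}{224}\right)^{2} = \left(\frac{47077}{224}\right)^{2} = \frac{2216243929}{50176}$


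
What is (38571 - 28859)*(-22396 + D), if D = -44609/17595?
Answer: -3827520848048/17595 ≈ -2.1753e+8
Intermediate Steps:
D = -44609/17595 (D = -44609*1/17595 = -44609/17595 ≈ -2.5353)
(38571 - 28859)*(-22396 + D) = (38571 - 28859)*(-22396 - 44609/17595) = 9712*(-394102229/17595) = -3827520848048/17595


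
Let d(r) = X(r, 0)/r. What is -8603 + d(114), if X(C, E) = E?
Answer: -8603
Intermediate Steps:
d(r) = 0 (d(r) = 0/r = 0)
-8603 + d(114) = -8603 + 0 = -8603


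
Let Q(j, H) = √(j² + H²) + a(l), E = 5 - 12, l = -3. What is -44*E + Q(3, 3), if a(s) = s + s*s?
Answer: 314 + 3*√2 ≈ 318.24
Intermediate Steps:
a(s) = s + s²
E = -7
Q(j, H) = 6 + √(H² + j²) (Q(j, H) = √(j² + H²) - 3*(1 - 3) = √(H² + j²) - 3*(-2) = √(H² + j²) + 6 = 6 + √(H² + j²))
-44*E + Q(3, 3) = -44*(-7) + (6 + √(3² + 3²)) = 308 + (6 + √(9 + 9)) = 308 + (6 + √18) = 308 + (6 + 3*√2) = 314 + 3*√2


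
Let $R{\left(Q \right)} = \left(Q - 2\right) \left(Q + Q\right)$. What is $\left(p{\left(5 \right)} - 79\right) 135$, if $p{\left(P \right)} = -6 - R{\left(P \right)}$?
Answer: $-15525$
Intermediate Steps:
$R{\left(Q \right)} = 2 Q \left(-2 + Q\right)$ ($R{\left(Q \right)} = \left(-2 + Q\right) 2 Q = 2 Q \left(-2 + Q\right)$)
$p{\left(P \right)} = -6 - 2 P \left(-2 + P\right)$
$\left(p{\left(5 \right)} - 79\right) 135 = \left(\left(-6 - 10 \left(-2 + 5\right)\right) - 79\right) 135 = \left(\left(-6 - 10 \cdot 3\right) - 79\right) 135 = \left(\left(-6 - 30\right) - 79\right) 135 = \left(-36 - 79\right) 135 = \left(-115\right) 135 = -15525$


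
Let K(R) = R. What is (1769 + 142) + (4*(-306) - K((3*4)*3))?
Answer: 651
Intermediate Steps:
(1769 + 142) + (4*(-306) - K((3*4)*3)) = (1769 + 142) + (4*(-306) - 3*4*3) = 1911 + (-1224 - 12*3) = 1911 + (-1224 - 1*36) = 1911 + (-1224 - 36) = 1911 - 1260 = 651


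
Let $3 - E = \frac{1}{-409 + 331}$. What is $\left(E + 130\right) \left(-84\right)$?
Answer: $- \frac{145250}{13} \approx -11173.0$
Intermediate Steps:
$E = \frac{235}{78}$ ($E = 3 - \frac{1}{-409 + 331} = 3 - \frac{1}{-78} = 3 - - \frac{1}{78} = 3 + \frac{1}{78} = \frac{235}{78} \approx 3.0128$)
$\left(E + 130\right) \left(-84\right) = \left(\frac{235}{78} + 130\right) \left(-84\right) = \frac{10375}{78} \left(-84\right) = - \frac{145250}{13}$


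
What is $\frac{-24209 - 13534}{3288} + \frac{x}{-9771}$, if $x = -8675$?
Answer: $- \frac{113421151}{10709016} \approx -10.591$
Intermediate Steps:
$\frac{-24209 - 13534}{3288} + \frac{x}{-9771} = \frac{-24209 - 13534}{3288} - \frac{8675}{-9771} = \left(-24209 - 13534\right) \frac{1}{3288} - - \frac{8675}{9771} = \left(-37743\right) \frac{1}{3288} + \frac{8675}{9771} = - \frac{12581}{1096} + \frac{8675}{9771} = - \frac{113421151}{10709016}$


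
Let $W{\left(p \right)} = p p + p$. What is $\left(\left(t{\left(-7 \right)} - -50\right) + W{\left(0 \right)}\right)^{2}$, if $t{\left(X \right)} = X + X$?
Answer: $1296$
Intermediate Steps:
$t{\left(X \right)} = 2 X$
$W{\left(p \right)} = p + p^{2}$ ($W{\left(p \right)} = p^{2} + p = p + p^{2}$)
$\left(\left(t{\left(-7 \right)} - -50\right) + W{\left(0 \right)}\right)^{2} = \left(\left(2 \left(-7\right) - -50\right) + 0 \left(1 + 0\right)\right)^{2} = \left(\left(-14 + 50\right) + 0 \cdot 1\right)^{2} = \left(36 + 0\right)^{2} = 36^{2} = 1296$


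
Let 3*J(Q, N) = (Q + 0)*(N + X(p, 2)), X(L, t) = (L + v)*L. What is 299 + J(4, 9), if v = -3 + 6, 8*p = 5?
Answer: 15073/48 ≈ 314.02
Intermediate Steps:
p = 5/8 (p = (⅛)*5 = 5/8 ≈ 0.62500)
v = 3
X(L, t) = L*(3 + L) (X(L, t) = (L + 3)*L = (3 + L)*L = L*(3 + L))
J(Q, N) = Q*(145/64 + N)/3 (J(Q, N) = ((Q + 0)*(N + 5*(3 + 5/8)/8))/3 = (Q*(N + (5/8)*(29/8)))/3 = (Q*(N + 145/64))/3 = (Q*(145/64 + N))/3 = Q*(145/64 + N)/3)
299 + J(4, 9) = 299 + (1/192)*4*(145 + 64*9) = 299 + (1/192)*4*(145 + 576) = 299 + (1/192)*4*721 = 299 + 721/48 = 15073/48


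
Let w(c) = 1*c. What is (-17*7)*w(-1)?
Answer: 119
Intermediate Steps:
w(c) = c
(-17*7)*w(-1) = -17*7*(-1) = -119*(-1) = 119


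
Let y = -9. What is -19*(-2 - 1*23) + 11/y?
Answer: 4264/9 ≈ 473.78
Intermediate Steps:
-19*(-2 - 1*23) + 11/y = -19*(-2 - 1*23) + 11/(-9) = -19*(-2 - 23) + 11*(-⅑) = -19*(-25) - 11/9 = 475 - 11/9 = 4264/9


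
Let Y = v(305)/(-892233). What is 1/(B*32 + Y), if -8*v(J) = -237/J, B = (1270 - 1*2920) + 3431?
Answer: 725682840/41358116417201 ≈ 1.7546e-5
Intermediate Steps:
B = 1781 (B = (1270 - 2920) + 3431 = -1650 + 3431 = 1781)
v(J) = 237/(8*J) (v(J) = -(-237)/(8*J) = 237/(8*J))
Y = -79/725682840 (Y = ((237/8)/305)/(-892233) = ((237/8)*(1/305))*(-1/892233) = (237/2440)*(-1/892233) = -79/725682840 ≈ -1.0886e-7)
1/(B*32 + Y) = 1/(1781*32 - 79/725682840) = 1/(56992 - 79/725682840) = 1/(41358116417201/725682840) = 725682840/41358116417201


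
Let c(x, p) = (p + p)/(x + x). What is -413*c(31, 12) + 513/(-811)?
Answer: -4035219/25141 ≈ -160.50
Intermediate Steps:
c(x, p) = p/x (c(x, p) = (2*p)/((2*x)) = (2*p)*(1/(2*x)) = p/x)
-413*c(31, 12) + 513/(-811) = -4956/31 + 513/(-811) = -4956/31 + 513*(-1/811) = -413*12/31 - 513/811 = -4956/31 - 513/811 = -4035219/25141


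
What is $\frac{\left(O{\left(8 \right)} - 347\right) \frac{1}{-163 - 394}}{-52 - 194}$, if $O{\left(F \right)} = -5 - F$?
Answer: $- \frac{60}{22837} \approx -0.0026273$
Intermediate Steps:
$\frac{\left(O{\left(8 \right)} - 347\right) \frac{1}{-163 - 394}}{-52 - 194} = \frac{\left(\left(-5 - 8\right) - 347\right) \frac{1}{-163 - 394}}{-52 - 194} = \frac{\left(\left(-5 - 8\right) - 347\right) \frac{1}{-557}}{-52 - 194} = \frac{\left(-13 - 347\right) \left(- \frac{1}{557}\right)}{-246} = \left(-360\right) \left(- \frac{1}{557}\right) \left(- \frac{1}{246}\right) = \frac{360}{557} \left(- \frac{1}{246}\right) = - \frac{60}{22837}$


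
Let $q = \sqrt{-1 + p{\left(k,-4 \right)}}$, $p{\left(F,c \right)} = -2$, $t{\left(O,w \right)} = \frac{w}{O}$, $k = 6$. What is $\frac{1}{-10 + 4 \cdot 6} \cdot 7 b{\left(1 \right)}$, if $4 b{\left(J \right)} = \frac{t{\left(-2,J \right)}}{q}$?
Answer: $\frac{i \sqrt{3}}{48} \approx 0.036084 i$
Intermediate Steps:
$q = i \sqrt{3}$ ($q = \sqrt{-1 - 2} = \sqrt{-3} = i \sqrt{3} \approx 1.732 i$)
$b{\left(J \right)} = \frac{i J \sqrt{3}}{24}$ ($b{\left(J \right)} = \frac{\frac{J}{-2} \frac{1}{i \sqrt{3}}}{4} = \frac{J \left(- \frac{1}{2}\right) \left(- \frac{i \sqrt{3}}{3}\right)}{4} = \frac{- \frac{J}{2} \left(- \frac{i \sqrt{3}}{3}\right)}{4} = \frac{\frac{1}{6} i J \sqrt{3}}{4} = \frac{i J \sqrt{3}}{24}$)
$\frac{1}{-10 + 4 \cdot 6} \cdot 7 b{\left(1 \right)} = \frac{1}{-10 + 4 \cdot 6} \cdot 7 \cdot \frac{1}{24} i 1 \sqrt{3} = \frac{1}{-10 + 24} \cdot 7 \frac{i \sqrt{3}}{24} = \frac{1}{14} \cdot 7 \frac{i \sqrt{3}}{24} = \frac{\frac{1}{24} i \sqrt{3}}{2} = \frac{i \sqrt{3}}{48}$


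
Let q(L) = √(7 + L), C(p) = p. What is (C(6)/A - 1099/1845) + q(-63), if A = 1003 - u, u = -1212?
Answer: -484643/817335 + 2*I*√14 ≈ -0.59296 + 7.4833*I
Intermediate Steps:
A = 2215 (A = 1003 - 1*(-1212) = 1003 + 1212 = 2215)
(C(6)/A - 1099/1845) + q(-63) = (6/2215 - 1099/1845) + √(7 - 63) = (6*(1/2215) - 1099*1/1845) + √(-56) = (6/2215 - 1099/1845) + 2*I*√14 = -484643/817335 + 2*I*√14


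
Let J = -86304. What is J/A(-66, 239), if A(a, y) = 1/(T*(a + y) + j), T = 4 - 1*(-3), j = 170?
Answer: -119185824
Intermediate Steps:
T = 7 (T = 4 + 3 = 7)
A(a, y) = 1/(170 + 7*a + 7*y) (A(a, y) = 1/(7*(a + y) + 170) = 1/((7*a + 7*y) + 170) = 1/(170 + 7*a + 7*y))
J/A(-66, 239) = -86304/(1/(170 + 7*(-66) + 7*239)) = -86304/(1/(170 - 462 + 1673)) = -86304/(1/1381) = -86304/1/1381 = -86304*1381 = -119185824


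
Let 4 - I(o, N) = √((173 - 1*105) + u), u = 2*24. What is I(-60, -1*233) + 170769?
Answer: 170773 - 2*√29 ≈ 1.7076e+5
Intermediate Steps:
u = 48
I(o, N) = 4 - 2*√29 (I(o, N) = 4 - √((173 - 1*105) + 48) = 4 - √((173 - 105) + 48) = 4 - √(68 + 48) = 4 - √116 = 4 - 2*√29)
I(-60, -1*233) + 170769 = (4 - 2*√29) + 170769 = 170773 - 2*√29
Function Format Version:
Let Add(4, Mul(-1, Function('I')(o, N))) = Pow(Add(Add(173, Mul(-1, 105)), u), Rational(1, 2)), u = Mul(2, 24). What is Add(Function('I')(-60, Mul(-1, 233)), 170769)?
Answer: Add(170773, Mul(-2, Pow(29, Rational(1, 2)))) ≈ 1.7076e+5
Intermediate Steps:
u = 48
Function('I')(o, N) = Add(4, Mul(-2, Pow(29, Rational(1, 2)))) (Function('I')(o, N) = Add(4, Mul(-1, Pow(Add(Add(173, Mul(-1, 105)), 48), Rational(1, 2)))) = Add(4, Mul(-1, Pow(Add(Add(173, -105), 48), Rational(1, 2)))) = Add(4, Mul(-1, Pow(Add(68, 48), Rational(1, 2)))) = Add(4, Mul(-1, Pow(116, Rational(1, 2)))) = Add(4, Mul(-1, Mul(2, Pow(29, Rational(1, 2))))) = Add(4, Mul(-2, Pow(29, Rational(1, 2)))))
Add(Function('I')(-60, Mul(-1, 233)), 170769) = Add(Add(4, Mul(-2, Pow(29, Rational(1, 2)))), 170769) = Add(170773, Mul(-2, Pow(29, Rational(1, 2))))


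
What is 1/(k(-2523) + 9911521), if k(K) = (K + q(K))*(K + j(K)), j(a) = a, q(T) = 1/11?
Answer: 11/249063323 ≈ 4.4165e-8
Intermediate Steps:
q(T) = 1/11
k(K) = 2*K*(1/11 + K) (k(K) = (K + 1/11)*(K + K) = (1/11 + K)*(2*K) = 2*K*(1/11 + K))
1/(k(-2523) + 9911521) = 1/((2/11)*(-2523)*(1 + 11*(-2523)) + 9911521) = 1/((2/11)*(-2523)*(1 - 27753) + 9911521) = 1/((2/11)*(-2523)*(-27752) + 9911521) = 1/(140036592/11 + 9911521) = 1/(249063323/11) = 11/249063323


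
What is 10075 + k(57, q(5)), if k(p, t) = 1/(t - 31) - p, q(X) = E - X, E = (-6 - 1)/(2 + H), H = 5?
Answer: 370665/37 ≈ 10018.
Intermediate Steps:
E = -1 (E = (-6 - 1)/(2 + 5) = -7/7 = -7*⅐ = -1)
q(X) = -1 - X
k(p, t) = 1/(-31 + t) - p
10075 + k(57, q(5)) = 10075 + (1 + 31*57 - 1*57*(-1 - 1*5))/(-31 + (-1 - 1*5)) = 10075 + (1 + 1767 - 1*57*(-1 - 5))/(-31 + (-1 - 5)) = 10075 + (1 + 1767 - 1*57*(-6))/(-31 - 6) = 10075 + (1 + 1767 + 342)/(-37) = 10075 - 1/37*2110 = 10075 - 2110/37 = 370665/37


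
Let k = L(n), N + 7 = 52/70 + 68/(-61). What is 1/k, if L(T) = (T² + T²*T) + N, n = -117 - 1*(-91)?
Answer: -2135/36097239 ≈ -5.9146e-5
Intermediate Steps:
N = -15739/2135 (N = -7 + (52/70 + 68/(-61)) = -7 + (52*(1/70) + 68*(-1/61)) = -7 + (26/35 - 68/61) = -7 - 794/2135 = -15739/2135 ≈ -7.3719)
n = -26 (n = -117 + 91 = -26)
L(T) = -15739/2135 + T² + T³ (L(T) = (T² + T²*T) - 15739/2135 = (T² + T³) - 15739/2135 = -15739/2135 + T² + T³)
k = -36097239/2135 (k = -15739/2135 + (-26)² + (-26)³ = -15739/2135 + 676 - 17576 = -36097239/2135 ≈ -16907.)
1/k = 1/(-36097239/2135) = -2135/36097239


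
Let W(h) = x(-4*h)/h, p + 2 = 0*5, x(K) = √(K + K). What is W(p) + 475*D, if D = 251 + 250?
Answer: 237973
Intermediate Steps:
D = 501
x(K) = √2*√K (x(K) = √(2*K) = √2*√K)
p = -2 (p = -2 + 0*5 = -2 + 0 = -2)
W(h) = 2*√2*√(-h)/h (W(h) = (√2*√(-4*h))/h = (√2*(2*√(-h)))/h = (2*√2*√(-h))/h = 2*√2*√(-h)/h)
W(p) + 475*D = -2*√2/√(-1*(-2)) + 475*501 = -2*√2/√2 + 237975 = -2*√2*√2/2 + 237975 = -2 + 237975 = 237973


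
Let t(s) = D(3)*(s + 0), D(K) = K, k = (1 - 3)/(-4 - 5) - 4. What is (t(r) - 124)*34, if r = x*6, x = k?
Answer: -6528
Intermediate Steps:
k = -34/9 (k = -2/(-9) - 4 = -2*(-1/9) - 4 = 2/9 - 4 = -34/9 ≈ -3.7778)
x = -34/9 ≈ -3.7778
r = -68/3 (r = -34/9*6 = -68/3 ≈ -22.667)
t(s) = 3*s (t(s) = 3*(s + 0) = 3*s)
(t(r) - 124)*34 = (3*(-68/3) - 124)*34 = (-68 - 124)*34 = -192*34 = -6528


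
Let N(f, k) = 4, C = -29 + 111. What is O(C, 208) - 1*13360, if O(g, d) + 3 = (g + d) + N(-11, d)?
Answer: -13069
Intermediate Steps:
C = 82
O(g, d) = 1 + d + g (O(g, d) = -3 + ((g + d) + 4) = -3 + ((d + g) + 4) = -3 + (4 + d + g) = 1 + d + g)
O(C, 208) - 1*13360 = (1 + 208 + 82) - 1*13360 = 291 - 13360 = -13069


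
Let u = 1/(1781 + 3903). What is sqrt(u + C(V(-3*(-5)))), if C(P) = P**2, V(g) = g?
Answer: sqrt(37088129)/406 ≈ 15.000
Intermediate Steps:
u = 1/5684 ≈ 0.00017593
sqrt(u + C(V(-3*(-5)))) = sqrt(1/5684 + (-3*(-5))**2) = sqrt(1/5684 + 15**2) = sqrt(1/5684 + 225) = sqrt(1278901/5684) = sqrt(37088129)/406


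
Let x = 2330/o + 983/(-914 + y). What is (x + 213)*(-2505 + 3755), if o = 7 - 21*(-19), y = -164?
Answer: 4256068125/15631 ≈ 2.7228e+5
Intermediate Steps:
o = 406 (o = 7 + 399 = 406)
x = 150903/31262 (x = 2330/406 + 983/(-914 - 164) = 2330*(1/406) + 983/(-1078) = 1165/203 + 983*(-1/1078) = 1165/203 - 983/1078 = 150903/31262 ≈ 4.8270)
(x + 213)*(-2505 + 3755) = (150903/31262 + 213)*(-2505 + 3755) = (6809709/31262)*1250 = 4256068125/15631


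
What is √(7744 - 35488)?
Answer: 68*I*√6 ≈ 166.57*I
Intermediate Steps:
√(7744 - 35488) = √(-27744) = 68*I*√6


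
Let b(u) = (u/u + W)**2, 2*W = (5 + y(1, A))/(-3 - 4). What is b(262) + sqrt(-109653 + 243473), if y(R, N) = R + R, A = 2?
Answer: 1/4 + 2*sqrt(33455) ≈ 366.06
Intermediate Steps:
y(R, N) = 2*R
W = -1/2 (W = ((5 + 2*1)/(-3 - 4))/2 = ((5 + 2)/(-7))/2 = (7*(-1/7))/2 = (1/2)*(-1) = -1/2 ≈ -0.50000)
b(u) = 1/4 (b(u) = (u/u - 1/2)**2 = (1 - 1/2)**2 = (1/2)**2 = 1/4)
b(262) + sqrt(-109653 + 243473) = 1/4 + sqrt(-109653 + 243473) = 1/4 + sqrt(133820) = 1/4 + 2*sqrt(33455)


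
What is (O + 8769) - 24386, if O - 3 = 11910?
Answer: -3704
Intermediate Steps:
O = 11913 (O = 3 + 11910 = 11913)
(O + 8769) - 24386 = (11913 + 8769) - 24386 = 20682 - 24386 = -3704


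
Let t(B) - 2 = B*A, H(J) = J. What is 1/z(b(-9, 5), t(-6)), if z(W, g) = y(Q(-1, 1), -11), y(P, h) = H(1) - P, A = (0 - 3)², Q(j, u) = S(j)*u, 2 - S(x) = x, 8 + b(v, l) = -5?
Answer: -½ ≈ -0.50000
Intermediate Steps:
b(v, l) = -13 (b(v, l) = -8 - 5 = -13)
S(x) = 2 - x
Q(j, u) = u*(2 - j) (Q(j, u) = (2 - j)*u = u*(2 - j))
A = 9 (A = (-3)² = 9)
t(B) = 2 + 9*B (t(B) = 2 + B*9 = 2 + 9*B)
y(P, h) = 1 - P
z(W, g) = -2 (z(W, g) = 1 - (2 - 1*(-1)) = 1 - (2 + 1) = 1 - 3 = -2)
1/z(b(-9, 5), t(-6)) = 1/(-2) = -½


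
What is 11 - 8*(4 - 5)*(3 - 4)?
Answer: 3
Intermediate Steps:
11 - 8*(4 - 5)*(3 - 4) = 11 - (-8)*(-1) = 11 - 8*1 = 11 - 8 = 3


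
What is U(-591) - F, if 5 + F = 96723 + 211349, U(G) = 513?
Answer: -307554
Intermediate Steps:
F = 308067 (F = -5 + (96723 + 211349) = -5 + 308072 = 308067)
U(-591) - F = 513 - 1*308067 = 513 - 308067 = -307554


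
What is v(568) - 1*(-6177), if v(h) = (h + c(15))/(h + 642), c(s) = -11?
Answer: 7474727/1210 ≈ 6177.5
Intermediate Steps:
v(h) = (-11 + h)/(642 + h) (v(h) = (h - 11)/(h + 642) = (-11 + h)/(642 + h))
v(568) - 1*(-6177) = (-11 + 568)/(642 + 568) - 1*(-6177) = 557/1210 + 6177 = 7474727/1210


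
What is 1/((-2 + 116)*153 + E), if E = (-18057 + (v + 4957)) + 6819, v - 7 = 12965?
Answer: 1/24133 ≈ 4.1437e-5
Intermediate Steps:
v = 12972 (v = 7 + 12965 = 12972)
E = 6691 (E = (-18057 + (12972 + 4957)) + 6819 = (-18057 + 17929) + 6819 = -128 + 6819 = 6691)
1/((-2 + 116)*153 + E) = 1/((-2 + 116)*153 + 6691) = 1/(114*153 + 6691) = 1/(17442 + 6691) = 1/24133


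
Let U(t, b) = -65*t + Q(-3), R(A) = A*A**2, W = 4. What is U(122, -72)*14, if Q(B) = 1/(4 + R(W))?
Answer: -3774673/34 ≈ -1.1102e+5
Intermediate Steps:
R(A) = A**3
Q(B) = 1/68 (Q(B) = 1/(4 + 4**3) = 1/(4 + 64) = 1/68)
U(t, b) = 1/68 - 65*t (U(t, b) = -65*t + 1/68 = 1/68 - 65*t)
U(122, -72)*14 = (1/68 - 65*122)*14 = (1/68 - 7930)*14 = -539239/68*14 = -3774673/34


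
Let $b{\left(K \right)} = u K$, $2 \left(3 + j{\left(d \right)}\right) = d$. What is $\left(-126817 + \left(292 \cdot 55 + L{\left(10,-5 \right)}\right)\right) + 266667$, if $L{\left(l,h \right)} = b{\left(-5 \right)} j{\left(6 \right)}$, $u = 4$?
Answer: $155910$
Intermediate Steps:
$j{\left(d \right)} = -3 + \frac{d}{2}$
$b{\left(K \right)} = 4 K$
$L{\left(l,h \right)} = 0$ ($L{\left(l,h \right)} = 4 \left(-5\right) \left(-3 + \frac{1}{2} \cdot 6\right) = - 20 \left(-3 + 3\right) = \left(-20\right) 0 = 0$)
$\left(-126817 + \left(292 \cdot 55 + L{\left(10,-5 \right)}\right)\right) + 266667 = \left(-126817 + \left(292 \cdot 55 + 0\right)\right) + 266667 = \left(-126817 + \left(16060 + 0\right)\right) + 266667 = \left(-126817 + 16060\right) + 266667 = -110757 + 266667 = 155910$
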